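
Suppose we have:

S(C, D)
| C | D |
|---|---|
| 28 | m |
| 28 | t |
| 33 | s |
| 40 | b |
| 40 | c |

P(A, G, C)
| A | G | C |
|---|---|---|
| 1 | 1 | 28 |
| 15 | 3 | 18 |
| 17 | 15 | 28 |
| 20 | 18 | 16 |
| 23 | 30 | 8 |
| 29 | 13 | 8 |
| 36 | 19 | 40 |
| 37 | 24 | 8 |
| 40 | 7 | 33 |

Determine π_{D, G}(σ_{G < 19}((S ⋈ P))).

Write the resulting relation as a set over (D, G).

{(m, 1), (m, 15), (s, 7), (t, 1), (t, 15)}

S ⋈ P (natural join on C): {(28, m, 1, 1), (28, m, 17, 15), (28, t, 1, 1), (28, t, 17, 15), (33, s, 40, 7), (40, b, 36, 19), (40, c, 36, 19)}
Selection G < 19: {(28, m, 1, 1), (28, m, 17, 15), (28, t, 1, 1), (28, t, 17, 15), (33, s, 40, 7)}
Projecting to D, G: {(m, 1), (m, 15), (s, 7), (t, 1), (t, 15)}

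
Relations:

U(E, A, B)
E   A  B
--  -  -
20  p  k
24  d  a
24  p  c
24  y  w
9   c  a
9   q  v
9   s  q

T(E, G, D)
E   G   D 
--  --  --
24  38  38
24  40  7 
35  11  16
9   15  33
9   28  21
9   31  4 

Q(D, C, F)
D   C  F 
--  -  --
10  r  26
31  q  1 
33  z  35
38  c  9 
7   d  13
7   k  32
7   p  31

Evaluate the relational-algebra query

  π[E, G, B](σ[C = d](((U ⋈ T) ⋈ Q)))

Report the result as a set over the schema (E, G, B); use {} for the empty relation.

U ⋈ T (natural join on E): {(24, d, a, 38, 38), (24, d, a, 40, 7), (24, p, c, 38, 38), (24, p, c, 40, 7), (24, y, w, 38, 38), (24, y, w, 40, 7), (9, c, a, 15, 33), (9, c, a, 28, 21), (9, c, a, 31, 4), (9, q, v, 15, 33), (9, q, v, 28, 21), (9, q, v, 31, 4), (9, s, q, 15, 33), (9, s, q, 28, 21), (9, s, q, 31, 4)}
(U ⋈ T) ⋈ Q (natural join on D): {(24, d, a, 38, 38, c, 9), (24, d, a, 40, 7, d, 13), (24, d, a, 40, 7, k, 32), (24, d, a, 40, 7, p, 31), (24, p, c, 38, 38, c, 9), (24, p, c, 40, 7, d, 13), (24, p, c, 40, 7, k, 32), (24, p, c, 40, 7, p, 31), (24, y, w, 38, 38, c, 9), (24, y, w, 40, 7, d, 13), (24, y, w, 40, 7, k, 32), (24, y, w, 40, 7, p, 31), (9, c, a, 15, 33, z, 35), (9, q, v, 15, 33, z, 35), (9, s, q, 15, 33, z, 35)}
Apply σ_{C = d}; surviving tuples: {(24, d, a, 40, 7, d, 13), (24, p, c, 40, 7, d, 13), (24, y, w, 40, 7, d, 13)}
Keep only column(s) E, G, B: {(24, 40, a), (24, 40, c), (24, 40, w)}

{(24, 40, a), (24, 40, c), (24, 40, w)}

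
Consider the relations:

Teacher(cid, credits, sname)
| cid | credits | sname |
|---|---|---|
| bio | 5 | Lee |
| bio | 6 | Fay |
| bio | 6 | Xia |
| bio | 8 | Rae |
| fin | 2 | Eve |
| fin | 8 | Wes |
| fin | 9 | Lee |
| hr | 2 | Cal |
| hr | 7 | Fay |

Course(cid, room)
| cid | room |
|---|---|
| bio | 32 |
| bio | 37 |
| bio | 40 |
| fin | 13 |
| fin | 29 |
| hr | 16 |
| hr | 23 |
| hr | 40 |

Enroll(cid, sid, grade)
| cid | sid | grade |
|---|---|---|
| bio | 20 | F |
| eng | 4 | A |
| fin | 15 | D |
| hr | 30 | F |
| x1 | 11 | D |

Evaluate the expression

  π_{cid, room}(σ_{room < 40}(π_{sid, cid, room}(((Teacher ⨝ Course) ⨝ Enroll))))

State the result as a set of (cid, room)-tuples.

Joining Teacher and Course on cid yields {(bio, 5, Lee, 32), (bio, 5, Lee, 37), (bio, 5, Lee, 40), (bio, 6, Fay, 32), (bio, 6, Fay, 37), (bio, 6, Fay, 40), (bio, 6, Xia, 32), (bio, 6, Xia, 37), (bio, 6, Xia, 40), (bio, 8, Rae, 32), (bio, 8, Rae, 37), (bio, 8, Rae, 40), (fin, 2, Eve, 13), (fin, 2, Eve, 29), (fin, 8, Wes, 13), (fin, 8, Wes, 29), (fin, 9, Lee, 13), (fin, 9, Lee, 29), (hr, 2, Cal, 16), (hr, 2, Cal, 23), (hr, 2, Cal, 40), (hr, 7, Fay, 16), (hr, 7, Fay, 23), (hr, 7, Fay, 40)}.
Joining (Teacher ⨝ Course) and Enroll on cid yields {(bio, 5, Lee, 32, 20, F), (bio, 5, Lee, 37, 20, F), (bio, 5, Lee, 40, 20, F), (bio, 6, Fay, 32, 20, F), (bio, 6, Fay, 37, 20, F), (bio, 6, Fay, 40, 20, F), (bio, 6, Xia, 32, 20, F), (bio, 6, Xia, 37, 20, F), (bio, 6, Xia, 40, 20, F), (bio, 8, Rae, 32, 20, F), (bio, 8, Rae, 37, 20, F), (bio, 8, Rae, 40, 20, F), (fin, 2, Eve, 13, 15, D), (fin, 2, Eve, 29, 15, D), (fin, 8, Wes, 13, 15, D), (fin, 8, Wes, 29, 15, D), (fin, 9, Lee, 13, 15, D), (fin, 9, Lee, 29, 15, D), (hr, 2, Cal, 16, 30, F), (hr, 2, Cal, 23, 30, F), (hr, 2, Cal, 40, 30, F), (hr, 7, Fay, 16, 30, F), (hr, 7, Fay, 23, 30, F), (hr, 7, Fay, 40, 30, F)}.
Keep only column(s) sid, cid, room (16 duplicate(s) eliminated): {(15, fin, 13), (15, fin, 29), (20, bio, 32), (20, bio, 37), (20, bio, 40), (30, hr, 16), (30, hr, 23), (30, hr, 40)}
Filtering on room < 40 leaves {(15, fin, 13), (15, fin, 29), (20, bio, 32), (20, bio, 37), (30, hr, 16), (30, hr, 23)}.
Keep only column(s) cid, room: {(bio, 32), (bio, 37), (fin, 13), (fin, 29), (hr, 16), (hr, 23)}

{(bio, 32), (bio, 37), (fin, 13), (fin, 29), (hr, 16), (hr, 23)}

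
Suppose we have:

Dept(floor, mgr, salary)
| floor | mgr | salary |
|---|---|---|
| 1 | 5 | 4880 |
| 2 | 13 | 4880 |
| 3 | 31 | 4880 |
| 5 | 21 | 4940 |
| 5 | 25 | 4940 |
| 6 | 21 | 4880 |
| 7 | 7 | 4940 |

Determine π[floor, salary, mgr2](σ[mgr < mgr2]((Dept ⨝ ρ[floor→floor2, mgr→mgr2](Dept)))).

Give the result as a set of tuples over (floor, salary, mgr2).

{(1, 4880, 13), (1, 4880, 21), (1, 4880, 31), (2, 4880, 21), (2, 4880, 31), (5, 4940, 25), (6, 4880, 31), (7, 4940, 21), (7, 4940, 25)}

ρ[floor→floor2, mgr→mgr2]: schema becomes (floor2, mgr2, salary); tuples unchanged.
Dept ⋈ ρ[floor→floor2, mgr→mgr2](Dept) (natural join on salary): {(1, 5, 4880, 1, 5), (1, 5, 4880, 2, 13), (1, 5, 4880, 3, 31), (1, 5, 4880, 6, 21), (2, 13, 4880, 1, 5), (2, 13, 4880, 2, 13), (2, 13, 4880, 3, 31), (2, 13, 4880, 6, 21), (3, 31, 4880, 1, 5), (3, 31, 4880, 2, 13), (3, 31, 4880, 3, 31), (3, 31, 4880, 6, 21), (5, 21, 4940, 5, 21), (5, 21, 4940, 5, 25), (5, 21, 4940, 7, 7), (5, 25, 4940, 5, 21), (5, 25, 4940, 5, 25), (5, 25, 4940, 7, 7), (6, 21, 4880, 1, 5), (6, 21, 4880, 2, 13), (6, 21, 4880, 3, 31), (6, 21, 4880, 6, 21), (7, 7, 4940, 5, 21), (7, 7, 4940, 5, 25), (7, 7, 4940, 7, 7)}
Filtering on mgr < mgr2 leaves {(1, 5, 4880, 2, 13), (1, 5, 4880, 3, 31), (1, 5, 4880, 6, 21), (2, 13, 4880, 3, 31), (2, 13, 4880, 6, 21), (5, 21, 4940, 5, 25), (6, 21, 4880, 3, 31), (7, 7, 4940, 5, 21), (7, 7, 4940, 5, 25)}.
π[floor, salary, mgr2]: project onto (floor, salary, mgr2) → {(1, 4880, 13), (1, 4880, 21), (1, 4880, 31), (2, 4880, 21), (2, 4880, 31), (5, 4940, 25), (6, 4880, 31), (7, 4940, 21), (7, 4940, 25)}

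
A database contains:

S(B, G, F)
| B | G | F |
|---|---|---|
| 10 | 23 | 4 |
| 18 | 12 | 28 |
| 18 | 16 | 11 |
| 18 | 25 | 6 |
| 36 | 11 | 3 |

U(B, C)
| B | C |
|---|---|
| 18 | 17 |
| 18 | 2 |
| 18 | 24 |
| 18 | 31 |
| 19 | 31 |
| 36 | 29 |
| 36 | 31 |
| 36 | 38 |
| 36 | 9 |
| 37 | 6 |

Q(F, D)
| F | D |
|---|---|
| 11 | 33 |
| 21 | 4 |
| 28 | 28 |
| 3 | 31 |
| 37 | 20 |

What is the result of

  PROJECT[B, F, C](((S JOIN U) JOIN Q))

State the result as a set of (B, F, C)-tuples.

{(18, 11, 17), (18, 11, 2), (18, 11, 24), (18, 11, 31), (18, 28, 17), (18, 28, 2), (18, 28, 24), (18, 28, 31), (36, 3, 29), (36, 3, 31), (36, 3, 38), (36, 3, 9)}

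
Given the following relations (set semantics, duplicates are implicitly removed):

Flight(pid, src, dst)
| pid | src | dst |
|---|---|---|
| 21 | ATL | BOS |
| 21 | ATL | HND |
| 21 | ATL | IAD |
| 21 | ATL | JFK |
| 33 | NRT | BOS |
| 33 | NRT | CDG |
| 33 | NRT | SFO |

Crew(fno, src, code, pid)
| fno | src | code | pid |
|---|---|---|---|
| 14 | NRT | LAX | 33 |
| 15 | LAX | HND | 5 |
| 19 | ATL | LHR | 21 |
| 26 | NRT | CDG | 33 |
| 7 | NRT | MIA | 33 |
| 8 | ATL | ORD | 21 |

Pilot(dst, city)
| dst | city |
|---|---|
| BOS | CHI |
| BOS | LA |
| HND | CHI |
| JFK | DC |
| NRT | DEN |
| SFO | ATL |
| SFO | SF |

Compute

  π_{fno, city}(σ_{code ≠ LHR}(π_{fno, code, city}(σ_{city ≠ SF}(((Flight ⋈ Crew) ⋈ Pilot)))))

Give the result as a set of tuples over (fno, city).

{(14, ATL), (14, CHI), (14, LA), (26, ATL), (26, CHI), (26, LA), (7, ATL), (7, CHI), (7, LA), (8, CHI), (8, DC), (8, LA)}

Flight ⋈ Crew (natural join on pid, src): {(21, ATL, BOS, 19, LHR), (21, ATL, BOS, 8, ORD), (21, ATL, HND, 19, LHR), (21, ATL, HND, 8, ORD), (21, ATL, IAD, 19, LHR), (21, ATL, IAD, 8, ORD), (21, ATL, JFK, 19, LHR), (21, ATL, JFK, 8, ORD), (33, NRT, BOS, 14, LAX), (33, NRT, BOS, 26, CDG), (33, NRT, BOS, 7, MIA), (33, NRT, CDG, 14, LAX), (33, NRT, CDG, 26, CDG), (33, NRT, CDG, 7, MIA), (33, NRT, SFO, 14, LAX), (33, NRT, SFO, 26, CDG), (33, NRT, SFO, 7, MIA)}
(Flight ⋈ Crew) ⋈ Pilot (natural join on dst): {(21, ATL, BOS, 19, LHR, CHI), (21, ATL, BOS, 19, LHR, LA), (21, ATL, BOS, 8, ORD, CHI), (21, ATL, BOS, 8, ORD, LA), (21, ATL, HND, 19, LHR, CHI), (21, ATL, HND, 8, ORD, CHI), (21, ATL, JFK, 19, LHR, DC), (21, ATL, JFK, 8, ORD, DC), (33, NRT, BOS, 14, LAX, CHI), (33, NRT, BOS, 14, LAX, LA), (33, NRT, BOS, 26, CDG, CHI), (33, NRT, BOS, 26, CDG, LA), (33, NRT, BOS, 7, MIA, CHI), (33, NRT, BOS, 7, MIA, LA), (33, NRT, SFO, 14, LAX, ATL), (33, NRT, SFO, 14, LAX, SF), (33, NRT, SFO, 26, CDG, ATL), (33, NRT, SFO, 26, CDG, SF), (33, NRT, SFO, 7, MIA, ATL), (33, NRT, SFO, 7, MIA, SF)}
Filtering on city ≠ SF leaves {(21, ATL, BOS, 19, LHR, CHI), (21, ATL, BOS, 19, LHR, LA), (21, ATL, BOS, 8, ORD, CHI), (21, ATL, BOS, 8, ORD, LA), (21, ATL, HND, 19, LHR, CHI), (21, ATL, HND, 8, ORD, CHI), (21, ATL, JFK, 19, LHR, DC), (21, ATL, JFK, 8, ORD, DC), (33, NRT, BOS, 14, LAX, CHI), (33, NRT, BOS, 14, LAX, LA), (33, NRT, BOS, 26, CDG, CHI), (33, NRT, BOS, 26, CDG, LA), (33, NRT, BOS, 7, MIA, CHI), (33, NRT, BOS, 7, MIA, LA), (33, NRT, SFO, 14, LAX, ATL), (33, NRT, SFO, 26, CDG, ATL), (33, NRT, SFO, 7, MIA, ATL)}.
π_{fno, code, city} gives {(14, LAX, ATL), (14, LAX, CHI), (14, LAX, LA), (19, LHR, CHI), (19, LHR, DC), (19, LHR, LA), (26, CDG, ATL), (26, CDG, CHI), (26, CDG, LA), (7, MIA, ATL), (7, MIA, CHI), (7, MIA, LA), (8, ORD, CHI), (8, ORD, DC), (8, ORD, LA)} (2 duplicate(s) eliminated).
Filtering on code ≠ LHR leaves {(14, LAX, ATL), (14, LAX, CHI), (14, LAX, LA), (26, CDG, ATL), (26, CDG, CHI), (26, CDG, LA), (7, MIA, ATL), (7, MIA, CHI), (7, MIA, LA), (8, ORD, CHI), (8, ORD, DC), (8, ORD, LA)}.
π_{fno, city} gives {(14, ATL), (14, CHI), (14, LA), (26, ATL), (26, CHI), (26, LA), (7, ATL), (7, CHI), (7, LA), (8, CHI), (8, DC), (8, LA)}.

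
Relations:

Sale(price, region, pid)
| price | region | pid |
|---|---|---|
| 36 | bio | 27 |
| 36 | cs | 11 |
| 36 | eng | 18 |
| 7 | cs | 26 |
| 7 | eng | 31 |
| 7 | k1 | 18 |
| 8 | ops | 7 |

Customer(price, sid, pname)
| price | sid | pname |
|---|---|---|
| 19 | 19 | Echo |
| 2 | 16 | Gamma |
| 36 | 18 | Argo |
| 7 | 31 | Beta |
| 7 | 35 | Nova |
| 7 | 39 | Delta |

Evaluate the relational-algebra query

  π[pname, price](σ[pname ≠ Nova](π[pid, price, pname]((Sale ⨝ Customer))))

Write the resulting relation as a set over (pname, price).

{(Argo, 36), (Beta, 7), (Delta, 7)}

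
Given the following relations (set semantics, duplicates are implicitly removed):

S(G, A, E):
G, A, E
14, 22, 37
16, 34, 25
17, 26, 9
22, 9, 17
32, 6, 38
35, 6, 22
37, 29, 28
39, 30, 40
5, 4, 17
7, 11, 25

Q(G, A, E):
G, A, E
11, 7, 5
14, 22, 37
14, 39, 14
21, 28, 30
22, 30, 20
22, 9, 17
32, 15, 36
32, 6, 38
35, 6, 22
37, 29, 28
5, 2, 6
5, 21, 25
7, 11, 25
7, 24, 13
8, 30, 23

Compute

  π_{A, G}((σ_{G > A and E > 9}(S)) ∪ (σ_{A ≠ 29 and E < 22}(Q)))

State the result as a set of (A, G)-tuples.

Filtering on G > A and E > 9 leaves {(22, 9, 17), (32, 6, 38), (35, 6, 22), (37, 29, 28), (39, 30, 40), (5, 4, 17)}.
Filtering on A ≠ 29 and E < 22 leaves {(11, 7, 5), (14, 39, 14), (22, 30, 20), (22, 9, 17), (5, 2, 6), (7, 24, 13)}.
Union: {(22, 9, 17), (32, 6, 38), (35, 6, 22), (37, 29, 28), (39, 30, 40), (5, 4, 17)} with {(11, 7, 5), (14, 39, 14), (22, 30, 20), (22, 9, 17), (5, 2, 6), (7, 24, 13)} → {(11, 7, 5), (14, 39, 14), (22, 30, 20), (22, 9, 17), (32, 6, 38), (35, 6, 22), (37, 29, 28), (39, 30, 40), (5, 2, 6), (5, 4, 17), (7, 24, 13)}
Projecting to A, G: {(2, 5), (24, 7), (29, 37), (30, 22), (30, 39), (39, 14), (4, 5), (6, 32), (6, 35), (7, 11), (9, 22)}

{(2, 5), (24, 7), (29, 37), (30, 22), (30, 39), (39, 14), (4, 5), (6, 32), (6, 35), (7, 11), (9, 22)}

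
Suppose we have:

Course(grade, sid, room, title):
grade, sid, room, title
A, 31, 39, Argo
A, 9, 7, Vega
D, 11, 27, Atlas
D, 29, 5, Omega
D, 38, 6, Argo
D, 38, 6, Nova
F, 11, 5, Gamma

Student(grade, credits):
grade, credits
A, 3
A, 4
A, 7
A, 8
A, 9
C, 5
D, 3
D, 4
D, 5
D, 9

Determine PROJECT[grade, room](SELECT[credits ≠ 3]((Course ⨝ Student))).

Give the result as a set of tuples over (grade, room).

{(A, 39), (A, 7), (D, 27), (D, 5), (D, 6)}

Joining Course and Student on grade yields {(A, 31, 39, Argo, 3), (A, 31, 39, Argo, 4), (A, 31, 39, Argo, 7), (A, 31, 39, Argo, 8), (A, 31, 39, Argo, 9), (A, 9, 7, Vega, 3), (A, 9, 7, Vega, 4), (A, 9, 7, Vega, 7), (A, 9, 7, Vega, 8), (A, 9, 7, Vega, 9), (D, 11, 27, Atlas, 3), (D, 11, 27, Atlas, 4), (D, 11, 27, Atlas, 5), (D, 11, 27, Atlas, 9), (D, 29, 5, Omega, 3), (D, 29, 5, Omega, 4), (D, 29, 5, Omega, 5), (D, 29, 5, Omega, 9), (D, 38, 6, Argo, 3), (D, 38, 6, Argo, 4), (D, 38, 6, Argo, 5), (D, 38, 6, Argo, 9), (D, 38, 6, Nova, 3), (D, 38, 6, Nova, 4), (D, 38, 6, Nova, 5), (D, 38, 6, Nova, 9)}.
Apply σ_{credits ≠ 3}; surviving tuples: {(A, 31, 39, Argo, 4), (A, 31, 39, Argo, 7), (A, 31, 39, Argo, 8), (A, 31, 39, Argo, 9), (A, 9, 7, Vega, 4), (A, 9, 7, Vega, 7), (A, 9, 7, Vega, 8), (A, 9, 7, Vega, 9), (D, 11, 27, Atlas, 4), (D, 11, 27, Atlas, 5), (D, 11, 27, Atlas, 9), (D, 29, 5, Omega, 4), (D, 29, 5, Omega, 5), (D, 29, 5, Omega, 9), (D, 38, 6, Argo, 4), (D, 38, 6, Argo, 5), (D, 38, 6, Argo, 9), (D, 38, 6, Nova, 4), (D, 38, 6, Nova, 5), (D, 38, 6, Nova, 9)}
Projecting to grade, room (15 duplicate(s) eliminated): {(A, 39), (A, 7), (D, 27), (D, 5), (D, 6)}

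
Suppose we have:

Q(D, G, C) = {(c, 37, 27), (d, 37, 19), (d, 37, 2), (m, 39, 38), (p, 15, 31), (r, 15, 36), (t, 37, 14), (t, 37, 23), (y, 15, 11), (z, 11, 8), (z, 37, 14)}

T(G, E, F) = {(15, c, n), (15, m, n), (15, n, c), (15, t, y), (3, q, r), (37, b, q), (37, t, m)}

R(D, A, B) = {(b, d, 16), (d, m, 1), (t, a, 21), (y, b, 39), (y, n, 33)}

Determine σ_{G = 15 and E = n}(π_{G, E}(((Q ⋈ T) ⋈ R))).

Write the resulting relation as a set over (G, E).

{(15, n)}

Natural join on G: {(c, 37, 27, b, q), (c, 37, 27, t, m), (d, 37, 19, b, q), (d, 37, 19, t, m), (d, 37, 2, b, q), (d, 37, 2, t, m), (p, 15, 31, c, n), (p, 15, 31, m, n), (p, 15, 31, n, c), (p, 15, 31, t, y), (r, 15, 36, c, n), (r, 15, 36, m, n), (r, 15, 36, n, c), (r, 15, 36, t, y), (t, 37, 14, b, q), (t, 37, 14, t, m), (t, 37, 23, b, q), (t, 37, 23, t, m), (y, 15, 11, c, n), (y, 15, 11, m, n), (y, 15, 11, n, c), (y, 15, 11, t, y), (z, 37, 14, b, q), (z, 37, 14, t, m)}
Natural join on D: {(d, 37, 19, b, q, m, 1), (d, 37, 19, t, m, m, 1), (d, 37, 2, b, q, m, 1), (d, 37, 2, t, m, m, 1), (t, 37, 14, b, q, a, 21), (t, 37, 14, t, m, a, 21), (t, 37, 23, b, q, a, 21), (t, 37, 23, t, m, a, 21), (y, 15, 11, c, n, b, 39), (y, 15, 11, c, n, n, 33), (y, 15, 11, m, n, b, 39), (y, 15, 11, m, n, n, 33), (y, 15, 11, n, c, b, 39), (y, 15, 11, n, c, n, 33), (y, 15, 11, t, y, b, 39), (y, 15, 11, t, y, n, 33)}
π[G, E]: project onto (G, E) (10 duplicate(s) eliminated) → {(15, c), (15, m), (15, n), (15, t), (37, b), (37, t)}
σ[G = 15 and E = n]: keep tuples satisfying G = 15 and E = n → {(15, n)}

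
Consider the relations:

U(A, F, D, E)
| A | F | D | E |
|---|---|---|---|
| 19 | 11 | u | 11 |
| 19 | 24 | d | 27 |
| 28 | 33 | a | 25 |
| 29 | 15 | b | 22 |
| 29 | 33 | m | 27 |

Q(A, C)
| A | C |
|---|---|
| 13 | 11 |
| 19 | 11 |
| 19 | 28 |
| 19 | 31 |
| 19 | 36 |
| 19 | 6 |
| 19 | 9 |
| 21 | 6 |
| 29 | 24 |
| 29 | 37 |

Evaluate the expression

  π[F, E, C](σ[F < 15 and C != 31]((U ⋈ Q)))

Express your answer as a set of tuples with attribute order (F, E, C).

Joining U and Q on A yields {(19, 11, u, 11, 11), (19, 11, u, 11, 28), (19, 11, u, 11, 31), (19, 11, u, 11, 36), (19, 11, u, 11, 6), (19, 11, u, 11, 9), (19, 24, d, 27, 11), (19, 24, d, 27, 28), (19, 24, d, 27, 31), (19, 24, d, 27, 36), (19, 24, d, 27, 6), (19, 24, d, 27, 9), (29, 15, b, 22, 24), (29, 15, b, 22, 37), (29, 33, m, 27, 24), (29, 33, m, 27, 37)}.
Selection F < 15 and C != 31: {(19, 11, u, 11, 11), (19, 11, u, 11, 28), (19, 11, u, 11, 36), (19, 11, u, 11, 6), (19, 11, u, 11, 9)}
π[F, E, C]: project onto (F, E, C) → {(11, 11, 11), (11, 11, 28), (11, 11, 36), (11, 11, 6), (11, 11, 9)}

{(11, 11, 11), (11, 11, 28), (11, 11, 36), (11, 11, 6), (11, 11, 9)}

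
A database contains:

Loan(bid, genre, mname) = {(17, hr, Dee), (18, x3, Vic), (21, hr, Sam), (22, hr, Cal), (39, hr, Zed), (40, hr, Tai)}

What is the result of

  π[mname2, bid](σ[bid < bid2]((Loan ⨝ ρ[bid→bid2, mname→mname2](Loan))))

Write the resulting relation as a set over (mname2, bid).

ρ[bid→bid2, mname→mname2]: schema becomes (bid2, genre, mname2); tuples unchanged.
Loan ⋈ ρ[bid→bid2, mname→mname2](Loan) (natural join on genre): {(17, hr, Dee, 17, Dee), (17, hr, Dee, 21, Sam), (17, hr, Dee, 22, Cal), (17, hr, Dee, 39, Zed), (17, hr, Dee, 40, Tai), (18, x3, Vic, 18, Vic), (21, hr, Sam, 17, Dee), (21, hr, Sam, 21, Sam), (21, hr, Sam, 22, Cal), (21, hr, Sam, 39, Zed), (21, hr, Sam, 40, Tai), (22, hr, Cal, 17, Dee), (22, hr, Cal, 21, Sam), (22, hr, Cal, 22, Cal), (22, hr, Cal, 39, Zed), (22, hr, Cal, 40, Tai), (39, hr, Zed, 17, Dee), (39, hr, Zed, 21, Sam), (39, hr, Zed, 22, Cal), (39, hr, Zed, 39, Zed), (39, hr, Zed, 40, Tai), (40, hr, Tai, 17, Dee), (40, hr, Tai, 21, Sam), (40, hr, Tai, 22, Cal), (40, hr, Tai, 39, Zed), (40, hr, Tai, 40, Tai)}
Apply σ_{bid < bid2}; surviving tuples: {(17, hr, Dee, 21, Sam), (17, hr, Dee, 22, Cal), (17, hr, Dee, 39, Zed), (17, hr, Dee, 40, Tai), (21, hr, Sam, 22, Cal), (21, hr, Sam, 39, Zed), (21, hr, Sam, 40, Tai), (22, hr, Cal, 39, Zed), (22, hr, Cal, 40, Tai), (39, hr, Zed, 40, Tai)}
Projecting to mname2, bid: {(Cal, 17), (Cal, 21), (Sam, 17), (Tai, 17), (Tai, 21), (Tai, 22), (Tai, 39), (Zed, 17), (Zed, 21), (Zed, 22)}

{(Cal, 17), (Cal, 21), (Sam, 17), (Tai, 17), (Tai, 21), (Tai, 22), (Tai, 39), (Zed, 17), (Zed, 21), (Zed, 22)}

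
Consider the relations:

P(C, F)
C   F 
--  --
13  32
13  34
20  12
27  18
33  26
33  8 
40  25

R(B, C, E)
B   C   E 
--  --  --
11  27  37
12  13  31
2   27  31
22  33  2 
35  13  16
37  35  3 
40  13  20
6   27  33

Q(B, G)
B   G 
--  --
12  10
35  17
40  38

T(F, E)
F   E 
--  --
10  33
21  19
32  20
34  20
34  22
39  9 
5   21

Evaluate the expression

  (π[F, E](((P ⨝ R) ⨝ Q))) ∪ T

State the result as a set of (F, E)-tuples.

P ⋈ R (natural join on C): {(13, 32, 12, 31), (13, 32, 35, 16), (13, 32, 40, 20), (13, 34, 12, 31), (13, 34, 35, 16), (13, 34, 40, 20), (27, 18, 11, 37), (27, 18, 2, 31), (27, 18, 6, 33), (33, 26, 22, 2), (33, 8, 22, 2)}
(P ⨝ R) ⋈ Q (natural join on B): {(13, 32, 12, 31, 10), (13, 32, 35, 16, 17), (13, 32, 40, 20, 38), (13, 34, 12, 31, 10), (13, 34, 35, 16, 17), (13, 34, 40, 20, 38)}
Projecting to F, E: {(32, 16), (32, 20), (32, 31), (34, 16), (34, 20), (34, 31)}
Set union of the two operands is {(10, 33), (21, 19), (32, 16), (32, 20), (32, 31), (34, 16), (34, 20), (34, 22), (34, 31), (39, 9), (5, 21)}.

{(10, 33), (21, 19), (32, 16), (32, 20), (32, 31), (34, 16), (34, 20), (34, 22), (34, 31), (39, 9), (5, 21)}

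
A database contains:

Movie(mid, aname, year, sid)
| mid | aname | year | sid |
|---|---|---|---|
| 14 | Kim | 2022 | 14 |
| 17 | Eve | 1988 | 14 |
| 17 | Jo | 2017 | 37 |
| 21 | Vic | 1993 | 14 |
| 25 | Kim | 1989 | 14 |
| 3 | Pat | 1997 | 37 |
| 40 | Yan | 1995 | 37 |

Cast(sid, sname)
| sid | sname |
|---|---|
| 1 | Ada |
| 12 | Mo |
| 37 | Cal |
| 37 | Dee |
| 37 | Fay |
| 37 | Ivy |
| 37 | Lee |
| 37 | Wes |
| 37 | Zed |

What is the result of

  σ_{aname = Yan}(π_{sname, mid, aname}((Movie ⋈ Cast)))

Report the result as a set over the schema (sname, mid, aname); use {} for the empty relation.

{(Cal, 40, Yan), (Dee, 40, Yan), (Fay, 40, Yan), (Ivy, 40, Yan), (Lee, 40, Yan), (Wes, 40, Yan), (Zed, 40, Yan)}

Joining Movie and Cast on sid yields {(17, Jo, 2017, 37, Cal), (17, Jo, 2017, 37, Dee), (17, Jo, 2017, 37, Fay), (17, Jo, 2017, 37, Ivy), (17, Jo, 2017, 37, Lee), (17, Jo, 2017, 37, Wes), (17, Jo, 2017, 37, Zed), (3, Pat, 1997, 37, Cal), (3, Pat, 1997, 37, Dee), (3, Pat, 1997, 37, Fay), (3, Pat, 1997, 37, Ivy), (3, Pat, 1997, 37, Lee), (3, Pat, 1997, 37, Wes), (3, Pat, 1997, 37, Zed), (40, Yan, 1995, 37, Cal), (40, Yan, 1995, 37, Dee), (40, Yan, 1995, 37, Fay), (40, Yan, 1995, 37, Ivy), (40, Yan, 1995, 37, Lee), (40, Yan, 1995, 37, Wes), (40, Yan, 1995, 37, Zed)}.
Projecting to sname, mid, aname: {(Cal, 17, Jo), (Cal, 3, Pat), (Cal, 40, Yan), (Dee, 17, Jo), (Dee, 3, Pat), (Dee, 40, Yan), (Fay, 17, Jo), (Fay, 3, Pat), (Fay, 40, Yan), (Ivy, 17, Jo), (Ivy, 3, Pat), (Ivy, 40, Yan), (Lee, 17, Jo), (Lee, 3, Pat), (Lee, 40, Yan), (Wes, 17, Jo), (Wes, 3, Pat), (Wes, 40, Yan), (Zed, 17, Jo), (Zed, 3, Pat), (Zed, 40, Yan)}
Selection aname = Yan: {(Cal, 40, Yan), (Dee, 40, Yan), (Fay, 40, Yan), (Ivy, 40, Yan), (Lee, 40, Yan), (Wes, 40, Yan), (Zed, 40, Yan)}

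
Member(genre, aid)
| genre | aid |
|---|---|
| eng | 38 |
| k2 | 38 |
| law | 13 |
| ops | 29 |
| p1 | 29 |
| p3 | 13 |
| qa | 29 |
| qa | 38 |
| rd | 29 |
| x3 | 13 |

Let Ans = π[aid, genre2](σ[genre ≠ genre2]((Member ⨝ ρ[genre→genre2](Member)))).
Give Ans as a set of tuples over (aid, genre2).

{(13, law), (13, p3), (13, x3), (29, ops), (29, p1), (29, qa), (29, rd), (38, eng), (38, k2), (38, qa)}

ρ[genre→genre2]: schema becomes (genre2, aid); tuples unchanged.
Member ⋈ ρ[genre→genre2](Member) (natural join on aid): {(eng, 38, eng), (eng, 38, k2), (eng, 38, qa), (k2, 38, eng), (k2, 38, k2), (k2, 38, qa), (law, 13, law), (law, 13, p3), (law, 13, x3), (ops, 29, ops), (ops, 29, p1), (ops, 29, qa), (ops, 29, rd), (p1, 29, ops), (p1, 29, p1), (p1, 29, qa), (p1, 29, rd), (p3, 13, law), (p3, 13, p3), (p3, 13, x3), (qa, 29, ops), (qa, 29, p1), (qa, 29, qa), (qa, 29, rd), (qa, 38, eng), (qa, 38, k2), (qa, 38, qa), (rd, 29, ops), (rd, 29, p1), (rd, 29, qa), (rd, 29, rd), (x3, 13, law), (x3, 13, p3), (x3, 13, x3)}
Apply σ_{genre ≠ genre2}; surviving tuples: {(eng, 38, k2), (eng, 38, qa), (k2, 38, eng), (k2, 38, qa), (law, 13, p3), (law, 13, x3), (ops, 29, p1), (ops, 29, qa), (ops, 29, rd), (p1, 29, ops), (p1, 29, qa), (p1, 29, rd), (p3, 13, law), (p3, 13, x3), (qa, 29, ops), (qa, 29, p1), (qa, 29, rd), (qa, 38, eng), (qa, 38, k2), (rd, 29, ops), (rd, 29, p1), (rd, 29, qa), (x3, 13, law), (x3, 13, p3)}
Projecting to aid, genre2 (14 duplicate(s) eliminated): {(13, law), (13, p3), (13, x3), (29, ops), (29, p1), (29, qa), (29, rd), (38, eng), (38, k2), (38, qa)}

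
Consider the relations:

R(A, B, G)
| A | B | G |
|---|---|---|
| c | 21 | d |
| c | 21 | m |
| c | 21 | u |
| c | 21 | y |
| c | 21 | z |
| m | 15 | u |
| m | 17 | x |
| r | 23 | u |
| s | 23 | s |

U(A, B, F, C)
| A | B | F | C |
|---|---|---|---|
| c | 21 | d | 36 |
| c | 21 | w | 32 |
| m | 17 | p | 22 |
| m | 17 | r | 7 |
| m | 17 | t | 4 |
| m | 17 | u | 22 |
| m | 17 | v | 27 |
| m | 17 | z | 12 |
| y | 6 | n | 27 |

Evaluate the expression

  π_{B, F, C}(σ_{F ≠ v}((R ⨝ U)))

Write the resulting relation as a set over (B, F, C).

{(17, p, 22), (17, r, 7), (17, t, 4), (17, u, 22), (17, z, 12), (21, d, 36), (21, w, 32)}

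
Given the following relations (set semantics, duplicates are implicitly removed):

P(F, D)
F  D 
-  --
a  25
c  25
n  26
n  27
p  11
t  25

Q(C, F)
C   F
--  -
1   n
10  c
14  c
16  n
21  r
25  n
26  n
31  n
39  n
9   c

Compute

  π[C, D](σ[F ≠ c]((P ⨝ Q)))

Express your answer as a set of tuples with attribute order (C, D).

{(1, 26), (1, 27), (16, 26), (16, 27), (25, 26), (25, 27), (26, 26), (26, 27), (31, 26), (31, 27), (39, 26), (39, 27)}

Joining P and Q on F yields {(c, 25, 10), (c, 25, 14), (c, 25, 9), (n, 26, 1), (n, 26, 16), (n, 26, 25), (n, 26, 26), (n, 26, 31), (n, 26, 39), (n, 27, 1), (n, 27, 16), (n, 27, 25), (n, 27, 26), (n, 27, 31), (n, 27, 39)}.
Filtering on F ≠ c leaves {(n, 26, 1), (n, 26, 16), (n, 26, 25), (n, 26, 26), (n, 26, 31), (n, 26, 39), (n, 27, 1), (n, 27, 16), (n, 27, 25), (n, 27, 26), (n, 27, 31), (n, 27, 39)}.
π[C, D]: project onto (C, D) → {(1, 26), (1, 27), (16, 26), (16, 27), (25, 26), (25, 27), (26, 26), (26, 27), (31, 26), (31, 27), (39, 26), (39, 27)}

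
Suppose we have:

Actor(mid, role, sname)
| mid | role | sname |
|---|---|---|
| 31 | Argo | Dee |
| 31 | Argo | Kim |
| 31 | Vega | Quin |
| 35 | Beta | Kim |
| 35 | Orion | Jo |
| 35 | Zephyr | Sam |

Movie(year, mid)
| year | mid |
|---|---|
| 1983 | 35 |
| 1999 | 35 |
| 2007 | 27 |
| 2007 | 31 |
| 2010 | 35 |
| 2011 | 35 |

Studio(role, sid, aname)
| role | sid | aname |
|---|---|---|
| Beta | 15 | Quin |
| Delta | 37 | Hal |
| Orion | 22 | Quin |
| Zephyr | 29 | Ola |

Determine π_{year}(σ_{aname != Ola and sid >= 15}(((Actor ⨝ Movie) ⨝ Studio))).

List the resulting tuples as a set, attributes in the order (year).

Natural join on mid: {(31, Argo, Dee, 2007), (31, Argo, Kim, 2007), (31, Vega, Quin, 2007), (35, Beta, Kim, 1983), (35, Beta, Kim, 1999), (35, Beta, Kim, 2010), (35, Beta, Kim, 2011), (35, Orion, Jo, 1983), (35, Orion, Jo, 1999), (35, Orion, Jo, 2010), (35, Orion, Jo, 2011), (35, Zephyr, Sam, 1983), (35, Zephyr, Sam, 1999), (35, Zephyr, Sam, 2010), (35, Zephyr, Sam, 2011)}
Natural join on role: {(35, Beta, Kim, 1983, 15, Quin), (35, Beta, Kim, 1999, 15, Quin), (35, Beta, Kim, 2010, 15, Quin), (35, Beta, Kim, 2011, 15, Quin), (35, Orion, Jo, 1983, 22, Quin), (35, Orion, Jo, 1999, 22, Quin), (35, Orion, Jo, 2010, 22, Quin), (35, Orion, Jo, 2011, 22, Quin), (35, Zephyr, Sam, 1983, 29, Ola), (35, Zephyr, Sam, 1999, 29, Ola), (35, Zephyr, Sam, 2010, 29, Ola), (35, Zephyr, Sam, 2011, 29, Ola)}
σ[aname != Ola and sid >= 15]: keep tuples satisfying aname != Ola and sid >= 15 → {(35, Beta, Kim, 1983, 15, Quin), (35, Beta, Kim, 1999, 15, Quin), (35, Beta, Kim, 2010, 15, Quin), (35, Beta, Kim, 2011, 15, Quin), (35, Orion, Jo, 1983, 22, Quin), (35, Orion, Jo, 1999, 22, Quin), (35, Orion, Jo, 2010, 22, Quin), (35, Orion, Jo, 2011, 22, Quin)}
π[year]: project onto (year) (4 duplicate(s) eliminated) → {1983, 1999, 2010, 2011}

{1983, 1999, 2010, 2011}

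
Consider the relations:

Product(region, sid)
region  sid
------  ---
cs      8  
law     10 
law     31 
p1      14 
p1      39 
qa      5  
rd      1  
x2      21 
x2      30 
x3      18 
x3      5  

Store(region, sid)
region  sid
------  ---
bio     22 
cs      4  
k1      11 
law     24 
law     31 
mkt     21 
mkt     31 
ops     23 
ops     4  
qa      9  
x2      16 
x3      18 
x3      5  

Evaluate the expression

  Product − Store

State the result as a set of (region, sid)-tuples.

{(cs, 8), (law, 10), (p1, 14), (p1, 39), (qa, 5), (rd, 1), (x2, 21), (x2, 30)}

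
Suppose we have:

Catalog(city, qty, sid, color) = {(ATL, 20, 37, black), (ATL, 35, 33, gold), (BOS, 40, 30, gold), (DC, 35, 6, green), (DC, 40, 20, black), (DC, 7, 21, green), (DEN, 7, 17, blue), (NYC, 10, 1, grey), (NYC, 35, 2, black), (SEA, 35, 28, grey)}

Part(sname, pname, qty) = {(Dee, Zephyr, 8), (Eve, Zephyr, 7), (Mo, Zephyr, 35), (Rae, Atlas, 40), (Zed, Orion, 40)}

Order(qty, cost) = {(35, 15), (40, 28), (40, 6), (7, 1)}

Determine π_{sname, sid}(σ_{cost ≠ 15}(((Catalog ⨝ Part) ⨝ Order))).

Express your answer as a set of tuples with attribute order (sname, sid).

{(Eve, 17), (Eve, 21), (Rae, 20), (Rae, 30), (Zed, 20), (Zed, 30)}

Joining Catalog and Part on qty yields {(ATL, 35, 33, gold, Mo, Zephyr), (BOS, 40, 30, gold, Rae, Atlas), (BOS, 40, 30, gold, Zed, Orion), (DC, 35, 6, green, Mo, Zephyr), (DC, 40, 20, black, Rae, Atlas), (DC, 40, 20, black, Zed, Orion), (DC, 7, 21, green, Eve, Zephyr), (DEN, 7, 17, blue, Eve, Zephyr), (NYC, 35, 2, black, Mo, Zephyr), (SEA, 35, 28, grey, Mo, Zephyr)}.
Joining (Catalog ⨝ Part) and Order on qty yields {(ATL, 35, 33, gold, Mo, Zephyr, 15), (BOS, 40, 30, gold, Rae, Atlas, 28), (BOS, 40, 30, gold, Rae, Atlas, 6), (BOS, 40, 30, gold, Zed, Orion, 28), (BOS, 40, 30, gold, Zed, Orion, 6), (DC, 35, 6, green, Mo, Zephyr, 15), (DC, 40, 20, black, Rae, Atlas, 28), (DC, 40, 20, black, Rae, Atlas, 6), (DC, 40, 20, black, Zed, Orion, 28), (DC, 40, 20, black, Zed, Orion, 6), (DC, 7, 21, green, Eve, Zephyr, 1), (DEN, 7, 17, blue, Eve, Zephyr, 1), (NYC, 35, 2, black, Mo, Zephyr, 15), (SEA, 35, 28, grey, Mo, Zephyr, 15)}.
Filtering on cost ≠ 15 leaves {(BOS, 40, 30, gold, Rae, Atlas, 28), (BOS, 40, 30, gold, Rae, Atlas, 6), (BOS, 40, 30, gold, Zed, Orion, 28), (BOS, 40, 30, gold, Zed, Orion, 6), (DC, 40, 20, black, Rae, Atlas, 28), (DC, 40, 20, black, Rae, Atlas, 6), (DC, 40, 20, black, Zed, Orion, 28), (DC, 40, 20, black, Zed, Orion, 6), (DC, 7, 21, green, Eve, Zephyr, 1), (DEN, 7, 17, blue, Eve, Zephyr, 1)}.
π_{sname, sid} gives {(Eve, 17), (Eve, 21), (Rae, 20), (Rae, 30), (Zed, 20), (Zed, 30)} (4 duplicate(s) eliminated).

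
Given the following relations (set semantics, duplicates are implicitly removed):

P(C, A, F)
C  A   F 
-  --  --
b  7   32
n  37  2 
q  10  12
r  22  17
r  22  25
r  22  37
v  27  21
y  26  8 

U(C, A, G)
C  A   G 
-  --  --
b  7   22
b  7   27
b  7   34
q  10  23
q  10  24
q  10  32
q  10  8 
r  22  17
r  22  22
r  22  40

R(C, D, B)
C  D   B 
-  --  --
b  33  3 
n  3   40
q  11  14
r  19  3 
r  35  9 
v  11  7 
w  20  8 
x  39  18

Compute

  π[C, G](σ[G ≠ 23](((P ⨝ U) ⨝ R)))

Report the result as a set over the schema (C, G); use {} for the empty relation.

{(b, 22), (b, 27), (b, 34), (q, 24), (q, 32), (q, 8), (r, 17), (r, 22), (r, 40)}

Joining P and U on C, A yields {(b, 7, 32, 22), (b, 7, 32, 27), (b, 7, 32, 34), (q, 10, 12, 23), (q, 10, 12, 24), (q, 10, 12, 32), (q, 10, 12, 8), (r, 22, 17, 17), (r, 22, 17, 22), (r, 22, 17, 40), (r, 22, 25, 17), (r, 22, 25, 22), (r, 22, 25, 40), (r, 22, 37, 17), (r, 22, 37, 22), (r, 22, 37, 40)}.
Joining (P ⨝ U) and R on C yields {(b, 7, 32, 22, 33, 3), (b, 7, 32, 27, 33, 3), (b, 7, 32, 34, 33, 3), (q, 10, 12, 23, 11, 14), (q, 10, 12, 24, 11, 14), (q, 10, 12, 32, 11, 14), (q, 10, 12, 8, 11, 14), (r, 22, 17, 17, 19, 3), (r, 22, 17, 17, 35, 9), (r, 22, 17, 22, 19, 3), (r, 22, 17, 22, 35, 9), (r, 22, 17, 40, 19, 3), (r, 22, 17, 40, 35, 9), (r, 22, 25, 17, 19, 3), (r, 22, 25, 17, 35, 9), (r, 22, 25, 22, 19, 3), (r, 22, 25, 22, 35, 9), (r, 22, 25, 40, 19, 3), (r, 22, 25, 40, 35, 9), (r, 22, 37, 17, 19, 3), (r, 22, 37, 17, 35, 9), (r, 22, 37, 22, 19, 3), (r, 22, 37, 22, 35, 9), (r, 22, 37, 40, 19, 3), (r, 22, 37, 40, 35, 9)}.
Selection G ≠ 23: {(b, 7, 32, 22, 33, 3), (b, 7, 32, 27, 33, 3), (b, 7, 32, 34, 33, 3), (q, 10, 12, 24, 11, 14), (q, 10, 12, 32, 11, 14), (q, 10, 12, 8, 11, 14), (r, 22, 17, 17, 19, 3), (r, 22, 17, 17, 35, 9), (r, 22, 17, 22, 19, 3), (r, 22, 17, 22, 35, 9), (r, 22, 17, 40, 19, 3), (r, 22, 17, 40, 35, 9), (r, 22, 25, 17, 19, 3), (r, 22, 25, 17, 35, 9), (r, 22, 25, 22, 19, 3), (r, 22, 25, 22, 35, 9), (r, 22, 25, 40, 19, 3), (r, 22, 25, 40, 35, 9), (r, 22, 37, 17, 19, 3), (r, 22, 37, 17, 35, 9), (r, 22, 37, 22, 19, 3), (r, 22, 37, 22, 35, 9), (r, 22, 37, 40, 19, 3), (r, 22, 37, 40, 35, 9)}
Projecting to C, G (15 duplicate(s) eliminated): {(b, 22), (b, 27), (b, 34), (q, 24), (q, 32), (q, 8), (r, 17), (r, 22), (r, 40)}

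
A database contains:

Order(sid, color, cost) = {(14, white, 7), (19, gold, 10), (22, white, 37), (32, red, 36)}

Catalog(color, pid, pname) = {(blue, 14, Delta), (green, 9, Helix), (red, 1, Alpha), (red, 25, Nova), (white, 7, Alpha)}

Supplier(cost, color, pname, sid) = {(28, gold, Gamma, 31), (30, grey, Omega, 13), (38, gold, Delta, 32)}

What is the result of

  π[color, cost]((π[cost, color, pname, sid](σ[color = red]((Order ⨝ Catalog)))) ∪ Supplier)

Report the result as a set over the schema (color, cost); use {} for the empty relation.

{(gold, 28), (gold, 38), (grey, 30), (red, 36)}

Order ⋈ Catalog (natural join on color): {(14, white, 7, 7, Alpha), (22, white, 37, 7, Alpha), (32, red, 36, 1, Alpha), (32, red, 36, 25, Nova)}
Selection color = red: {(32, red, 36, 1, Alpha), (32, red, 36, 25, Nova)}
Keep only column(s) cost, color, pname, sid: {(36, red, Alpha, 32), (36, red, Nova, 32)}
Union: {(36, red, Alpha, 32), (36, red, Nova, 32)} with {(28, gold, Gamma, 31), (30, grey, Omega, 13), (38, gold, Delta, 32)} → {(28, gold, Gamma, 31), (30, grey, Omega, 13), (36, red, Alpha, 32), (36, red, Nova, 32), (38, gold, Delta, 32)}
Keep only column(s) color, cost (1 duplicate(s) eliminated): {(gold, 28), (gold, 38), (grey, 30), (red, 36)}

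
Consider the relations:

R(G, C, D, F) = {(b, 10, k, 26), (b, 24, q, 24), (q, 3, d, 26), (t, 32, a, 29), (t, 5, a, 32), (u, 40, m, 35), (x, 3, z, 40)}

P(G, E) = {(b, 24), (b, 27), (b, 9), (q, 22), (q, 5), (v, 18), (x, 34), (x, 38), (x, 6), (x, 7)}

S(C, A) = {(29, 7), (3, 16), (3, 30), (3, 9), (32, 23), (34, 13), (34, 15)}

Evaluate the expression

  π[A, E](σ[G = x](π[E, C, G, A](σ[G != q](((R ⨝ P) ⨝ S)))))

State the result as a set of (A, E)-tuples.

Natural join on G: {(b, 10, k, 26, 24), (b, 10, k, 26, 27), (b, 10, k, 26, 9), (b, 24, q, 24, 24), (b, 24, q, 24, 27), (b, 24, q, 24, 9), (q, 3, d, 26, 22), (q, 3, d, 26, 5), (x, 3, z, 40, 34), (x, 3, z, 40, 38), (x, 3, z, 40, 6), (x, 3, z, 40, 7)}
Natural join on C: {(q, 3, d, 26, 22, 16), (q, 3, d, 26, 22, 30), (q, 3, d, 26, 22, 9), (q, 3, d, 26, 5, 16), (q, 3, d, 26, 5, 30), (q, 3, d, 26, 5, 9), (x, 3, z, 40, 34, 16), (x, 3, z, 40, 34, 30), (x, 3, z, 40, 34, 9), (x, 3, z, 40, 38, 16), (x, 3, z, 40, 38, 30), (x, 3, z, 40, 38, 9), (x, 3, z, 40, 6, 16), (x, 3, z, 40, 6, 30), (x, 3, z, 40, 6, 9), (x, 3, z, 40, 7, 16), (x, 3, z, 40, 7, 30), (x, 3, z, 40, 7, 9)}
Filtering on G != q leaves {(x, 3, z, 40, 34, 16), (x, 3, z, 40, 34, 30), (x, 3, z, 40, 34, 9), (x, 3, z, 40, 38, 16), (x, 3, z, 40, 38, 30), (x, 3, z, 40, 38, 9), (x, 3, z, 40, 6, 16), (x, 3, z, 40, 6, 30), (x, 3, z, 40, 6, 9), (x, 3, z, 40, 7, 16), (x, 3, z, 40, 7, 30), (x, 3, z, 40, 7, 9)}.
Keep only column(s) E, C, G, A: {(34, 3, x, 16), (34, 3, x, 30), (34, 3, x, 9), (38, 3, x, 16), (38, 3, x, 30), (38, 3, x, 9), (6, 3, x, 16), (6, 3, x, 30), (6, 3, x, 9), (7, 3, x, 16), (7, 3, x, 30), (7, 3, x, 9)}
Filtering on G = x leaves {(34, 3, x, 16), (34, 3, x, 30), (34, 3, x, 9), (38, 3, x, 16), (38, 3, x, 30), (38, 3, x, 9), (6, 3, x, 16), (6, 3, x, 30), (6, 3, x, 9), (7, 3, x, 16), (7, 3, x, 30), (7, 3, x, 9)}.
Keep only column(s) A, E: {(16, 34), (16, 38), (16, 6), (16, 7), (30, 34), (30, 38), (30, 6), (30, 7), (9, 34), (9, 38), (9, 6), (9, 7)}

{(16, 34), (16, 38), (16, 6), (16, 7), (30, 34), (30, 38), (30, 6), (30, 7), (9, 34), (9, 38), (9, 6), (9, 7)}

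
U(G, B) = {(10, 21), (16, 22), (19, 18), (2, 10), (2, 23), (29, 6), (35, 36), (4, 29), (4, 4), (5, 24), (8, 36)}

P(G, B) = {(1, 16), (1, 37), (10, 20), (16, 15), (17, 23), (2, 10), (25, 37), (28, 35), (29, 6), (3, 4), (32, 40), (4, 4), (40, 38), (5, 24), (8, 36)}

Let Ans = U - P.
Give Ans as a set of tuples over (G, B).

{(10, 21), (16, 22), (19, 18), (2, 23), (35, 36), (4, 29)}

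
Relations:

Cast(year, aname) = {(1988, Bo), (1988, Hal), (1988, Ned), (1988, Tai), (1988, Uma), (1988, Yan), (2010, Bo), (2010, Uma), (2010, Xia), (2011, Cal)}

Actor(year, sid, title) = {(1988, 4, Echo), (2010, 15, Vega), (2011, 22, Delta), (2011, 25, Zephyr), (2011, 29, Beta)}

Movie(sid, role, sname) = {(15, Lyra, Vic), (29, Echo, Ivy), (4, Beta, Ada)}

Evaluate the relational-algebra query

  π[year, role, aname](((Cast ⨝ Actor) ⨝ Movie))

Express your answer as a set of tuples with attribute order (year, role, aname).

Joining Cast and Actor on year yields {(1988, Bo, 4, Echo), (1988, Hal, 4, Echo), (1988, Ned, 4, Echo), (1988, Tai, 4, Echo), (1988, Uma, 4, Echo), (1988, Yan, 4, Echo), (2010, Bo, 15, Vega), (2010, Uma, 15, Vega), (2010, Xia, 15, Vega), (2011, Cal, 22, Delta), (2011, Cal, 25, Zephyr), (2011, Cal, 29, Beta)}.
Joining (Cast ⨝ Actor) and Movie on sid yields {(1988, Bo, 4, Echo, Beta, Ada), (1988, Hal, 4, Echo, Beta, Ada), (1988, Ned, 4, Echo, Beta, Ada), (1988, Tai, 4, Echo, Beta, Ada), (1988, Uma, 4, Echo, Beta, Ada), (1988, Yan, 4, Echo, Beta, Ada), (2010, Bo, 15, Vega, Lyra, Vic), (2010, Uma, 15, Vega, Lyra, Vic), (2010, Xia, 15, Vega, Lyra, Vic), (2011, Cal, 29, Beta, Echo, Ivy)}.
π[year, role, aname]: project onto (year, role, aname) → {(1988, Beta, Bo), (1988, Beta, Hal), (1988, Beta, Ned), (1988, Beta, Tai), (1988, Beta, Uma), (1988, Beta, Yan), (2010, Lyra, Bo), (2010, Lyra, Uma), (2010, Lyra, Xia), (2011, Echo, Cal)}

{(1988, Beta, Bo), (1988, Beta, Hal), (1988, Beta, Ned), (1988, Beta, Tai), (1988, Beta, Uma), (1988, Beta, Yan), (2010, Lyra, Bo), (2010, Lyra, Uma), (2010, Lyra, Xia), (2011, Echo, Cal)}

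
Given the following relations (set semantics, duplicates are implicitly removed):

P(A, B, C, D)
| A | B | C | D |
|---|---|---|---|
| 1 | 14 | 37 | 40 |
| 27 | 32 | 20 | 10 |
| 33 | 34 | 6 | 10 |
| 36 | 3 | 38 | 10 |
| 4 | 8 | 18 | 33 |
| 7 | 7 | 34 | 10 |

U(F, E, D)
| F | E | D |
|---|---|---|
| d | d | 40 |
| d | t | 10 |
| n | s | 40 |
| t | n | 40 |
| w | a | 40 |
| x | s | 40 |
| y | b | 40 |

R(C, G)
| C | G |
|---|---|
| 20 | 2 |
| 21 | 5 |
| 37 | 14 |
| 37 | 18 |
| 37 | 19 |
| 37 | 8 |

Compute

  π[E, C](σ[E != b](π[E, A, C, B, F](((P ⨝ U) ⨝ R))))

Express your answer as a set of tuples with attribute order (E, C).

Joining P and U on D yields {(1, 14, 37, 40, d, d), (1, 14, 37, 40, n, s), (1, 14, 37, 40, t, n), (1, 14, 37, 40, w, a), (1, 14, 37, 40, x, s), (1, 14, 37, 40, y, b), (27, 32, 20, 10, d, t), (33, 34, 6, 10, d, t), (36, 3, 38, 10, d, t), (7, 7, 34, 10, d, t)}.
Joining (P ⨝ U) and R on C yields {(1, 14, 37, 40, d, d, 14), (1, 14, 37, 40, d, d, 18), (1, 14, 37, 40, d, d, 19), (1, 14, 37, 40, d, d, 8), (1, 14, 37, 40, n, s, 14), (1, 14, 37, 40, n, s, 18), (1, 14, 37, 40, n, s, 19), (1, 14, 37, 40, n, s, 8), (1, 14, 37, 40, t, n, 14), (1, 14, 37, 40, t, n, 18), (1, 14, 37, 40, t, n, 19), (1, 14, 37, 40, t, n, 8), (1, 14, 37, 40, w, a, 14), (1, 14, 37, 40, w, a, 18), (1, 14, 37, 40, w, a, 19), (1, 14, 37, 40, w, a, 8), (1, 14, 37, 40, x, s, 14), (1, 14, 37, 40, x, s, 18), (1, 14, 37, 40, x, s, 19), (1, 14, 37, 40, x, s, 8), (1, 14, 37, 40, y, b, 14), (1, 14, 37, 40, y, b, 18), (1, 14, 37, 40, y, b, 19), (1, 14, 37, 40, y, b, 8), (27, 32, 20, 10, d, t, 2)}.
Projecting to E, A, C, B, F (18 duplicate(s) eliminated): {(a, 1, 37, 14, w), (b, 1, 37, 14, y), (d, 1, 37, 14, d), (n, 1, 37, 14, t), (s, 1, 37, 14, n), (s, 1, 37, 14, x), (t, 27, 20, 32, d)}
Apply σ_{E != b}; surviving tuples: {(a, 1, 37, 14, w), (d, 1, 37, 14, d), (n, 1, 37, 14, t), (s, 1, 37, 14, n), (s, 1, 37, 14, x), (t, 27, 20, 32, d)}
Projecting to E, C (1 duplicate(s) eliminated): {(a, 37), (d, 37), (n, 37), (s, 37), (t, 20)}

{(a, 37), (d, 37), (n, 37), (s, 37), (t, 20)}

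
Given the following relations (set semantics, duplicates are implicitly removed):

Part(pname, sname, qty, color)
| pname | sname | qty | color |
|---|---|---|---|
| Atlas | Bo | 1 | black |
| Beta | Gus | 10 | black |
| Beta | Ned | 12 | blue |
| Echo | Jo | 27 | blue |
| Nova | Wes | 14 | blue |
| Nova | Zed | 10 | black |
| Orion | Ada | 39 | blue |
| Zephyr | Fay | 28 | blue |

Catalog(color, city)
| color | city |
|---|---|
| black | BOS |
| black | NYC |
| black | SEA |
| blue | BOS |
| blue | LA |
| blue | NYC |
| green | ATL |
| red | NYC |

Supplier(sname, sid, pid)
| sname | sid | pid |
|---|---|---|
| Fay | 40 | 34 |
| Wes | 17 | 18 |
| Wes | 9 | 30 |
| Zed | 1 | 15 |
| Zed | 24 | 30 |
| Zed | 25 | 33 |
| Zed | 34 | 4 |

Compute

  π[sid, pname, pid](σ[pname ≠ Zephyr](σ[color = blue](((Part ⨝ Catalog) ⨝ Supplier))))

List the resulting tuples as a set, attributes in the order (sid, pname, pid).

{(17, Nova, 18), (9, Nova, 30)}

Part ⋈ Catalog (natural join on color): {(Atlas, Bo, 1, black, BOS), (Atlas, Bo, 1, black, NYC), (Atlas, Bo, 1, black, SEA), (Beta, Gus, 10, black, BOS), (Beta, Gus, 10, black, NYC), (Beta, Gus, 10, black, SEA), (Beta, Ned, 12, blue, BOS), (Beta, Ned, 12, blue, LA), (Beta, Ned, 12, blue, NYC), (Echo, Jo, 27, blue, BOS), (Echo, Jo, 27, blue, LA), (Echo, Jo, 27, blue, NYC), (Nova, Wes, 14, blue, BOS), (Nova, Wes, 14, blue, LA), (Nova, Wes, 14, blue, NYC), (Nova, Zed, 10, black, BOS), (Nova, Zed, 10, black, NYC), (Nova, Zed, 10, black, SEA), (Orion, Ada, 39, blue, BOS), (Orion, Ada, 39, blue, LA), (Orion, Ada, 39, blue, NYC), (Zephyr, Fay, 28, blue, BOS), (Zephyr, Fay, 28, blue, LA), (Zephyr, Fay, 28, blue, NYC)}
(Part ⨝ Catalog) ⋈ Supplier (natural join on sname): {(Nova, Wes, 14, blue, BOS, 17, 18), (Nova, Wes, 14, blue, BOS, 9, 30), (Nova, Wes, 14, blue, LA, 17, 18), (Nova, Wes, 14, blue, LA, 9, 30), (Nova, Wes, 14, blue, NYC, 17, 18), (Nova, Wes, 14, blue, NYC, 9, 30), (Nova, Zed, 10, black, BOS, 1, 15), (Nova, Zed, 10, black, BOS, 24, 30), (Nova, Zed, 10, black, BOS, 25, 33), (Nova, Zed, 10, black, BOS, 34, 4), (Nova, Zed, 10, black, NYC, 1, 15), (Nova, Zed, 10, black, NYC, 24, 30), (Nova, Zed, 10, black, NYC, 25, 33), (Nova, Zed, 10, black, NYC, 34, 4), (Nova, Zed, 10, black, SEA, 1, 15), (Nova, Zed, 10, black, SEA, 24, 30), (Nova, Zed, 10, black, SEA, 25, 33), (Nova, Zed, 10, black, SEA, 34, 4), (Zephyr, Fay, 28, blue, BOS, 40, 34), (Zephyr, Fay, 28, blue, LA, 40, 34), (Zephyr, Fay, 28, blue, NYC, 40, 34)}
σ[color = blue]: keep tuples satisfying color = blue → {(Nova, Wes, 14, blue, BOS, 17, 18), (Nova, Wes, 14, blue, BOS, 9, 30), (Nova, Wes, 14, blue, LA, 17, 18), (Nova, Wes, 14, blue, LA, 9, 30), (Nova, Wes, 14, blue, NYC, 17, 18), (Nova, Wes, 14, blue, NYC, 9, 30), (Zephyr, Fay, 28, blue, BOS, 40, 34), (Zephyr, Fay, 28, blue, LA, 40, 34), (Zephyr, Fay, 28, blue, NYC, 40, 34)}
σ[pname ≠ Zephyr]: keep tuples satisfying pname ≠ Zephyr → {(Nova, Wes, 14, blue, BOS, 17, 18), (Nova, Wes, 14, blue, BOS, 9, 30), (Nova, Wes, 14, blue, LA, 17, 18), (Nova, Wes, 14, blue, LA, 9, 30), (Nova, Wes, 14, blue, NYC, 17, 18), (Nova, Wes, 14, blue, NYC, 9, 30)}
π[sid, pname, pid]: project onto (sid, pname, pid) (4 duplicate(s) eliminated) → {(17, Nova, 18), (9, Nova, 30)}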